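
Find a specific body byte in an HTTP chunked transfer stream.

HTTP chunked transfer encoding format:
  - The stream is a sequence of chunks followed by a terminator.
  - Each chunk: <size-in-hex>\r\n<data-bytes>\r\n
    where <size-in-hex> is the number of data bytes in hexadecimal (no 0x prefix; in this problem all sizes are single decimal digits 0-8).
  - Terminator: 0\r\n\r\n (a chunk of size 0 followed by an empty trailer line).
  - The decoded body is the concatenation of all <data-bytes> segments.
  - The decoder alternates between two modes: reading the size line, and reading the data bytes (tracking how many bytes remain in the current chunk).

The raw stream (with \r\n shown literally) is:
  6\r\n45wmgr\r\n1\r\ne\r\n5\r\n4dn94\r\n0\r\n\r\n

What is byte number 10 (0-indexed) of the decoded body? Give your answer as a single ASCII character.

Chunk 1: stream[0..1]='6' size=0x6=6, data at stream[3..9]='45wmgr' -> body[0..6], body so far='45wmgr'
Chunk 2: stream[11..12]='1' size=0x1=1, data at stream[14..15]='e' -> body[6..7], body so far='45wmgre'
Chunk 3: stream[17..18]='5' size=0x5=5, data at stream[20..25]='4dn94' -> body[7..12], body so far='45wmgre4dn94'
Chunk 4: stream[27..28]='0' size=0 (terminator). Final body='45wmgre4dn94' (12 bytes)
Body byte 10 = '9'

Answer: 9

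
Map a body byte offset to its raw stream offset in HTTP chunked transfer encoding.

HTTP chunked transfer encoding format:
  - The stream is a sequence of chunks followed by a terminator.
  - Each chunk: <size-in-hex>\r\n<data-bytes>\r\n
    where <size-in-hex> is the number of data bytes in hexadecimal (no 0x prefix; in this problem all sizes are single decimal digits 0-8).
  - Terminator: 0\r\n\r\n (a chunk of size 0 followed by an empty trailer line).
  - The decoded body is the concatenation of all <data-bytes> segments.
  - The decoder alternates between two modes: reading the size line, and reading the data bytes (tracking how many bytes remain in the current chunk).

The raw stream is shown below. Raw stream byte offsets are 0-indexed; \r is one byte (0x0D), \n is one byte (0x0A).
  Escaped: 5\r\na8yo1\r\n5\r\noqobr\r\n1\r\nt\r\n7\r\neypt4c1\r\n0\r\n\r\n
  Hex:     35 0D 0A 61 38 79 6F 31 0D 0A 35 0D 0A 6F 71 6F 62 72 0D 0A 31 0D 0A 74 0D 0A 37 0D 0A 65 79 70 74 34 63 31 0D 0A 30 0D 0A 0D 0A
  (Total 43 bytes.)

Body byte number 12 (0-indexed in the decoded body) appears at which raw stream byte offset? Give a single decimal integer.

Chunk 1: stream[0..1]='5' size=0x5=5, data at stream[3..8]='a8yo1' -> body[0..5], body so far='a8yo1'
Chunk 2: stream[10..11]='5' size=0x5=5, data at stream[13..18]='oqobr' -> body[5..10], body so far='a8yo1oqobr'
Chunk 3: stream[20..21]='1' size=0x1=1, data at stream[23..24]='t' -> body[10..11], body so far='a8yo1oqobrt'
Chunk 4: stream[26..27]='7' size=0x7=7, data at stream[29..36]='eypt4c1' -> body[11..18], body so far='a8yo1oqobrteypt4c1'
Chunk 5: stream[38..39]='0' size=0 (terminator). Final body='a8yo1oqobrteypt4c1' (18 bytes)
Body byte 12 at stream offset 30

Answer: 30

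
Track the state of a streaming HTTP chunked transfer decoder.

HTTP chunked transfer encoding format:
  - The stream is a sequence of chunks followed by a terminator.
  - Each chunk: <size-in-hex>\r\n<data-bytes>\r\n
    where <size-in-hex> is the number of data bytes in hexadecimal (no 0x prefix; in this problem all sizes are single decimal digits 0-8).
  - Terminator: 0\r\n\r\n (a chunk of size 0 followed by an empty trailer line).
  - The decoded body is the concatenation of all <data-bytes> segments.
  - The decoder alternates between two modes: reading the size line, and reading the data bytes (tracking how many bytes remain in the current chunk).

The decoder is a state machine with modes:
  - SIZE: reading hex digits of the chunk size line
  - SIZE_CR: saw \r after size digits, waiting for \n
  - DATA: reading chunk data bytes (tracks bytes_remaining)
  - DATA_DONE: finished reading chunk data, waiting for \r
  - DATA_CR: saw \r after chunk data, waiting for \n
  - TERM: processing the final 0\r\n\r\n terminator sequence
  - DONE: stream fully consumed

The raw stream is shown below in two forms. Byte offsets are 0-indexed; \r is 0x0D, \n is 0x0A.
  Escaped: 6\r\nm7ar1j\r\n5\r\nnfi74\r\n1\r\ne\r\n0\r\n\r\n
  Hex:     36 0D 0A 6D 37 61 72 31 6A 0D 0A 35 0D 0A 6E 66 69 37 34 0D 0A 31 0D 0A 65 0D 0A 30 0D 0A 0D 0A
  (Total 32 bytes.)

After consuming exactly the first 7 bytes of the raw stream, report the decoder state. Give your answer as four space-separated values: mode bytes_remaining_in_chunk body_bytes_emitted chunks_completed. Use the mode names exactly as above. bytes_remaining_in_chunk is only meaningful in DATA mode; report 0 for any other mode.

Byte 0 = '6': mode=SIZE remaining=0 emitted=0 chunks_done=0
Byte 1 = 0x0D: mode=SIZE_CR remaining=0 emitted=0 chunks_done=0
Byte 2 = 0x0A: mode=DATA remaining=6 emitted=0 chunks_done=0
Byte 3 = 'm': mode=DATA remaining=5 emitted=1 chunks_done=0
Byte 4 = '7': mode=DATA remaining=4 emitted=2 chunks_done=0
Byte 5 = 'a': mode=DATA remaining=3 emitted=3 chunks_done=0
Byte 6 = 'r': mode=DATA remaining=2 emitted=4 chunks_done=0

Answer: DATA 2 4 0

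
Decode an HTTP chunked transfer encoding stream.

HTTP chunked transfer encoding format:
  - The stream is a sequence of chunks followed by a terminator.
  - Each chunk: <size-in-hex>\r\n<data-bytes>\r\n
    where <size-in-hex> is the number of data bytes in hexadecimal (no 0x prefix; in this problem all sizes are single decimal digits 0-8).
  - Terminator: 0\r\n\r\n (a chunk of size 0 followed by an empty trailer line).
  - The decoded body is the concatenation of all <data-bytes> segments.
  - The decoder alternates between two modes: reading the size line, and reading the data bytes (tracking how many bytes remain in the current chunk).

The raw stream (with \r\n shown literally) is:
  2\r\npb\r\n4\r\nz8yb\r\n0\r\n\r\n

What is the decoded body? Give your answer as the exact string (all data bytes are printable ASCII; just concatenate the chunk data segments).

Answer: pbz8yb

Derivation:
Chunk 1: stream[0..1]='2' size=0x2=2, data at stream[3..5]='pb' -> body[0..2], body so far='pb'
Chunk 2: stream[7..8]='4' size=0x4=4, data at stream[10..14]='z8yb' -> body[2..6], body so far='pbz8yb'
Chunk 3: stream[16..17]='0' size=0 (terminator). Final body='pbz8yb' (6 bytes)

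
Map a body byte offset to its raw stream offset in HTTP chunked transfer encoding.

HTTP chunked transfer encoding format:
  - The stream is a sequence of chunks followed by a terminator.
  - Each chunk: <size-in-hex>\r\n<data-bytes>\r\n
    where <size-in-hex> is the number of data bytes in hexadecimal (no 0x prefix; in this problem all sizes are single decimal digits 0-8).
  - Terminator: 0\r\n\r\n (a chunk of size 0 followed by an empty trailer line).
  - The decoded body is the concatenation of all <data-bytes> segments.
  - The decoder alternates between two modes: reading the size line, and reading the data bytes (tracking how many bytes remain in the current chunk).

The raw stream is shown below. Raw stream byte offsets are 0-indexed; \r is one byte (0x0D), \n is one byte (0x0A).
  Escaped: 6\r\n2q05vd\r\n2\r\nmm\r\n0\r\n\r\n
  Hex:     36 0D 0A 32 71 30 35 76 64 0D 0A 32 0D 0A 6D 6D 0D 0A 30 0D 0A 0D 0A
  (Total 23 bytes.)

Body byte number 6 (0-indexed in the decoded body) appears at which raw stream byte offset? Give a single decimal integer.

Answer: 14

Derivation:
Chunk 1: stream[0..1]='6' size=0x6=6, data at stream[3..9]='2q05vd' -> body[0..6], body so far='2q05vd'
Chunk 2: stream[11..12]='2' size=0x2=2, data at stream[14..16]='mm' -> body[6..8], body so far='2q05vdmm'
Chunk 3: stream[18..19]='0' size=0 (terminator). Final body='2q05vdmm' (8 bytes)
Body byte 6 at stream offset 14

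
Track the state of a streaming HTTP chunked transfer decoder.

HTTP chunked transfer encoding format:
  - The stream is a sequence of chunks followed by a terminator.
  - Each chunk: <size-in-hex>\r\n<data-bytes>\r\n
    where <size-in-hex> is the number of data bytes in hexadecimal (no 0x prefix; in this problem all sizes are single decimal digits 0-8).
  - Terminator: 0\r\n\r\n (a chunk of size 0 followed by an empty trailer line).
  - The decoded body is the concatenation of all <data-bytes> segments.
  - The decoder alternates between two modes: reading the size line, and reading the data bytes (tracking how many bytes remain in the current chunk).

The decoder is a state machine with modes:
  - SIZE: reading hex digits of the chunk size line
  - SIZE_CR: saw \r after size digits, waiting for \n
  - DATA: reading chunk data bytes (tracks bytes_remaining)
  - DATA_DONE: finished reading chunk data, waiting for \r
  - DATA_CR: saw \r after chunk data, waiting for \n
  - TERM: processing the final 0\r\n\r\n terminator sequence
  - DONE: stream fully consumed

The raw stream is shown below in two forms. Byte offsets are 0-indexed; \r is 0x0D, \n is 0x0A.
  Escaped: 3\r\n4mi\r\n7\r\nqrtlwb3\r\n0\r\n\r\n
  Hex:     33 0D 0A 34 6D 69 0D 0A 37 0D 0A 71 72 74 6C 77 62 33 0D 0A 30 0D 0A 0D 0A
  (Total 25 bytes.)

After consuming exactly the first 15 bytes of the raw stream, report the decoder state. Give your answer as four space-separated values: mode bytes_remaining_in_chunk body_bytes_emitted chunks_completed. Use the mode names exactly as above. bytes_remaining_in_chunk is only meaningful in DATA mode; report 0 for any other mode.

Byte 0 = '3': mode=SIZE remaining=0 emitted=0 chunks_done=0
Byte 1 = 0x0D: mode=SIZE_CR remaining=0 emitted=0 chunks_done=0
Byte 2 = 0x0A: mode=DATA remaining=3 emitted=0 chunks_done=0
Byte 3 = '4': mode=DATA remaining=2 emitted=1 chunks_done=0
Byte 4 = 'm': mode=DATA remaining=1 emitted=2 chunks_done=0
Byte 5 = 'i': mode=DATA_DONE remaining=0 emitted=3 chunks_done=0
Byte 6 = 0x0D: mode=DATA_CR remaining=0 emitted=3 chunks_done=0
Byte 7 = 0x0A: mode=SIZE remaining=0 emitted=3 chunks_done=1
Byte 8 = '7': mode=SIZE remaining=0 emitted=3 chunks_done=1
Byte 9 = 0x0D: mode=SIZE_CR remaining=0 emitted=3 chunks_done=1
Byte 10 = 0x0A: mode=DATA remaining=7 emitted=3 chunks_done=1
Byte 11 = 'q': mode=DATA remaining=6 emitted=4 chunks_done=1
Byte 12 = 'r': mode=DATA remaining=5 emitted=5 chunks_done=1
Byte 13 = 't': mode=DATA remaining=4 emitted=6 chunks_done=1
Byte 14 = 'l': mode=DATA remaining=3 emitted=7 chunks_done=1

Answer: DATA 3 7 1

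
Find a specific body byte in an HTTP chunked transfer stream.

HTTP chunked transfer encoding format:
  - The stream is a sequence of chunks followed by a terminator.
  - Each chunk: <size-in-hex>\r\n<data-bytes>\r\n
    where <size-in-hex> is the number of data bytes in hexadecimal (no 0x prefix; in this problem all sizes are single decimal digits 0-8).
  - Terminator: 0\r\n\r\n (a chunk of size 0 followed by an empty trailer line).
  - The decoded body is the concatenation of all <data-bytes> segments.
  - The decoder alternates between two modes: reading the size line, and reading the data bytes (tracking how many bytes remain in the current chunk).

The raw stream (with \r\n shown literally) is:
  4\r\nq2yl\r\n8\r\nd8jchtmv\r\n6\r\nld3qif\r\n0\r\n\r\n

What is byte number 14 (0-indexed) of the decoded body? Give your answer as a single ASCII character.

Chunk 1: stream[0..1]='4' size=0x4=4, data at stream[3..7]='q2yl' -> body[0..4], body so far='q2yl'
Chunk 2: stream[9..10]='8' size=0x8=8, data at stream[12..20]='d8jchtmv' -> body[4..12], body so far='q2yld8jchtmv'
Chunk 3: stream[22..23]='6' size=0x6=6, data at stream[25..31]='ld3qif' -> body[12..18], body so far='q2yld8jchtmvld3qif'
Chunk 4: stream[33..34]='0' size=0 (terminator). Final body='q2yld8jchtmvld3qif' (18 bytes)
Body byte 14 = '3'

Answer: 3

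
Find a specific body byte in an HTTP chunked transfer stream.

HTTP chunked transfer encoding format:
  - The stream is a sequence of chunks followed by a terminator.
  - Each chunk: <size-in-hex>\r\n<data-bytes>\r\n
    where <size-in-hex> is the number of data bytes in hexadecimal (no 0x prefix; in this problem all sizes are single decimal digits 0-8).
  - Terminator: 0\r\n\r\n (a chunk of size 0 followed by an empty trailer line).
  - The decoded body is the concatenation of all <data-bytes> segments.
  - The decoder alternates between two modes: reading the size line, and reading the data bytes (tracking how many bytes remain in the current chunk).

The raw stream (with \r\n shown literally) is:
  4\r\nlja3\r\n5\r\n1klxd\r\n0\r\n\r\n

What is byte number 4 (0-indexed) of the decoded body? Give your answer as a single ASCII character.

Answer: 1

Derivation:
Chunk 1: stream[0..1]='4' size=0x4=4, data at stream[3..7]='lja3' -> body[0..4], body so far='lja3'
Chunk 2: stream[9..10]='5' size=0x5=5, data at stream[12..17]='1klxd' -> body[4..9], body so far='lja31klxd'
Chunk 3: stream[19..20]='0' size=0 (terminator). Final body='lja31klxd' (9 bytes)
Body byte 4 = '1'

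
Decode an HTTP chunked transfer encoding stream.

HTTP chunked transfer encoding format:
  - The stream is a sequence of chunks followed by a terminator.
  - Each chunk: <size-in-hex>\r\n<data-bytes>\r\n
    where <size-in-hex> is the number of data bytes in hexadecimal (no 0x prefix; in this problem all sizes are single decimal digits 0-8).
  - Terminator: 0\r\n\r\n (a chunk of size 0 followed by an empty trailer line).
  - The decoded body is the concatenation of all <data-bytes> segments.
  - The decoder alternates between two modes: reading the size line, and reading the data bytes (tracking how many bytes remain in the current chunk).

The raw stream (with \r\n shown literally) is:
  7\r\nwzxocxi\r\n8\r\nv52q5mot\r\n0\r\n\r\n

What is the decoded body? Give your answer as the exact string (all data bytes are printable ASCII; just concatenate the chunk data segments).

Answer: wzxocxiv52q5mot

Derivation:
Chunk 1: stream[0..1]='7' size=0x7=7, data at stream[3..10]='wzxocxi' -> body[0..7], body so far='wzxocxi'
Chunk 2: stream[12..13]='8' size=0x8=8, data at stream[15..23]='v52q5mot' -> body[7..15], body so far='wzxocxiv52q5mot'
Chunk 3: stream[25..26]='0' size=0 (terminator). Final body='wzxocxiv52q5mot' (15 bytes)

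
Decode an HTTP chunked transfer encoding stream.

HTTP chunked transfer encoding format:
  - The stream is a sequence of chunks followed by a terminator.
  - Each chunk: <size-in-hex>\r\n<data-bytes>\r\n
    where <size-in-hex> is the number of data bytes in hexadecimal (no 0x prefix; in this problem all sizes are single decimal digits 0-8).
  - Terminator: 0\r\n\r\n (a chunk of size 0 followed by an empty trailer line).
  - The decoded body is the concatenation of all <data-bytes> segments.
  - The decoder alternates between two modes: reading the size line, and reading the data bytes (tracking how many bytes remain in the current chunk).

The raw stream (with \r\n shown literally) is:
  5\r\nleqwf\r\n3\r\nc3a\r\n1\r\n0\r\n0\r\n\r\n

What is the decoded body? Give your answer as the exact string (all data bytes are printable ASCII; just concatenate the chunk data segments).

Chunk 1: stream[0..1]='5' size=0x5=5, data at stream[3..8]='leqwf' -> body[0..5], body so far='leqwf'
Chunk 2: stream[10..11]='3' size=0x3=3, data at stream[13..16]='c3a' -> body[5..8], body so far='leqwfc3a'
Chunk 3: stream[18..19]='1' size=0x1=1, data at stream[21..22]='0' -> body[8..9], body so far='leqwfc3a0'
Chunk 4: stream[24..25]='0' size=0 (terminator). Final body='leqwfc3a0' (9 bytes)

Answer: leqwfc3a0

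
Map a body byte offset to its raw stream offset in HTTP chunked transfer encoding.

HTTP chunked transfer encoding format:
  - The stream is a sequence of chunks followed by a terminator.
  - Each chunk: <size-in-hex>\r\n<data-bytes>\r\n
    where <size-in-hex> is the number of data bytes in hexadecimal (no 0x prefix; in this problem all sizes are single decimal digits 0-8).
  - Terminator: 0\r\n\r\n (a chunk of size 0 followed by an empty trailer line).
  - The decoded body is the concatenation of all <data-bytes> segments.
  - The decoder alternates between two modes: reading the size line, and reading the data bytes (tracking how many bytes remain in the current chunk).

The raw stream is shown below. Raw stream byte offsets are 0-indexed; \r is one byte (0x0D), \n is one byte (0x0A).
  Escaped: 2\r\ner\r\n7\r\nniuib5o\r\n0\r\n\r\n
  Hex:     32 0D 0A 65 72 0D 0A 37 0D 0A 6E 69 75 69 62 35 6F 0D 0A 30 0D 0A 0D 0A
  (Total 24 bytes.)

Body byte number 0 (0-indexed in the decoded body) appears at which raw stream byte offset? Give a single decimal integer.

Chunk 1: stream[0..1]='2' size=0x2=2, data at stream[3..5]='er' -> body[0..2], body so far='er'
Chunk 2: stream[7..8]='7' size=0x7=7, data at stream[10..17]='niuib5o' -> body[2..9], body so far='erniuib5o'
Chunk 3: stream[19..20]='0' size=0 (terminator). Final body='erniuib5o' (9 bytes)
Body byte 0 at stream offset 3

Answer: 3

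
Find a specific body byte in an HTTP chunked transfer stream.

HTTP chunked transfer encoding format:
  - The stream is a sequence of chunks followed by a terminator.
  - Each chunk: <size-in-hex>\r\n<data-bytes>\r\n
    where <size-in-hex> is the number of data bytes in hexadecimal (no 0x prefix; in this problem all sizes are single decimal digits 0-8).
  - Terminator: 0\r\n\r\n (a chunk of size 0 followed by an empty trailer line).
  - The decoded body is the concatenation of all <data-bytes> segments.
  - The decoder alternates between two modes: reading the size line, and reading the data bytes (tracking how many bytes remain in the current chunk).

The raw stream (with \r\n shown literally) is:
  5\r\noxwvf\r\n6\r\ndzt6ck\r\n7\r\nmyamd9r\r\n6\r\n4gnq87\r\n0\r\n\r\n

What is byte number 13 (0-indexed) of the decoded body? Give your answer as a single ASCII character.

Chunk 1: stream[0..1]='5' size=0x5=5, data at stream[3..8]='oxwvf' -> body[0..5], body so far='oxwvf'
Chunk 2: stream[10..11]='6' size=0x6=6, data at stream[13..19]='dzt6ck' -> body[5..11], body so far='oxwvfdzt6ck'
Chunk 3: stream[21..22]='7' size=0x7=7, data at stream[24..31]='myamd9r' -> body[11..18], body so far='oxwvfdzt6ckmyamd9r'
Chunk 4: stream[33..34]='6' size=0x6=6, data at stream[36..42]='4gnq87' -> body[18..24], body so far='oxwvfdzt6ckmyamd9r4gnq87'
Chunk 5: stream[44..45]='0' size=0 (terminator). Final body='oxwvfdzt6ckmyamd9r4gnq87' (24 bytes)
Body byte 13 = 'a'

Answer: a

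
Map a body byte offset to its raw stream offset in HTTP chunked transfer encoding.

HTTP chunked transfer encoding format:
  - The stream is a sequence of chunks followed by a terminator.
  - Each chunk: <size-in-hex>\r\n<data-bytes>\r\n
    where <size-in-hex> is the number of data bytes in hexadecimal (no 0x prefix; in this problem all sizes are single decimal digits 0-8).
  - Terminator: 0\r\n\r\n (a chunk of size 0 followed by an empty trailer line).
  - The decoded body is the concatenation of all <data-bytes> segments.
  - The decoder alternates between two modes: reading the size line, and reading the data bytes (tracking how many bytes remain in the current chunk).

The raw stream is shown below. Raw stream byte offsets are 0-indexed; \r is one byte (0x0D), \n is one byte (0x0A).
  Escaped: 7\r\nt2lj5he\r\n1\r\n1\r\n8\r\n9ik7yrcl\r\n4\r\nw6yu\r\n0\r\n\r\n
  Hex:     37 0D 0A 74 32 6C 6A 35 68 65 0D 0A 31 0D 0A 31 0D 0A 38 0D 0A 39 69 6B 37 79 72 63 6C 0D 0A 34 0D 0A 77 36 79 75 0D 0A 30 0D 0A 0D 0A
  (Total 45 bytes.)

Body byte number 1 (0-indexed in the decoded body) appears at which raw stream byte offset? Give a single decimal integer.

Chunk 1: stream[0..1]='7' size=0x7=7, data at stream[3..10]='t2lj5he' -> body[0..7], body so far='t2lj5he'
Chunk 2: stream[12..13]='1' size=0x1=1, data at stream[15..16]='1' -> body[7..8], body so far='t2lj5he1'
Chunk 3: stream[18..19]='8' size=0x8=8, data at stream[21..29]='9ik7yrcl' -> body[8..16], body so far='t2lj5he19ik7yrcl'
Chunk 4: stream[31..32]='4' size=0x4=4, data at stream[34..38]='w6yu' -> body[16..20], body so far='t2lj5he19ik7yrclw6yu'
Chunk 5: stream[40..41]='0' size=0 (terminator). Final body='t2lj5he19ik7yrclw6yu' (20 bytes)
Body byte 1 at stream offset 4

Answer: 4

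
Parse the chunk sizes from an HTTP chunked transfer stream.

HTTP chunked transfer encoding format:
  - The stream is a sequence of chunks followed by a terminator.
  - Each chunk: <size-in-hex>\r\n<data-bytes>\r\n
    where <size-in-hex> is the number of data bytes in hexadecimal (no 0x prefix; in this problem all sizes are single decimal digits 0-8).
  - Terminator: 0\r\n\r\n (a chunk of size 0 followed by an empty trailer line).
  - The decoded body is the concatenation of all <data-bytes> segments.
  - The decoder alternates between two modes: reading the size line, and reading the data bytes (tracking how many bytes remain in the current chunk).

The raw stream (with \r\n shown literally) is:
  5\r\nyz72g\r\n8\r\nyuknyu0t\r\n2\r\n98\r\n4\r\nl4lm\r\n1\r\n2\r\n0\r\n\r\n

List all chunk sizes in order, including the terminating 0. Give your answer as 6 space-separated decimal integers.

Chunk 1: stream[0..1]='5' size=0x5=5, data at stream[3..8]='yz72g' -> body[0..5], body so far='yz72g'
Chunk 2: stream[10..11]='8' size=0x8=8, data at stream[13..21]='yuknyu0t' -> body[5..13], body so far='yz72gyuknyu0t'
Chunk 3: stream[23..24]='2' size=0x2=2, data at stream[26..28]='98' -> body[13..15], body so far='yz72gyuknyu0t98'
Chunk 4: stream[30..31]='4' size=0x4=4, data at stream[33..37]='l4lm' -> body[15..19], body so far='yz72gyuknyu0t98l4lm'
Chunk 5: stream[39..40]='1' size=0x1=1, data at stream[42..43]='2' -> body[19..20], body so far='yz72gyuknyu0t98l4lm2'
Chunk 6: stream[45..46]='0' size=0 (terminator). Final body='yz72gyuknyu0t98l4lm2' (20 bytes)

Answer: 5 8 2 4 1 0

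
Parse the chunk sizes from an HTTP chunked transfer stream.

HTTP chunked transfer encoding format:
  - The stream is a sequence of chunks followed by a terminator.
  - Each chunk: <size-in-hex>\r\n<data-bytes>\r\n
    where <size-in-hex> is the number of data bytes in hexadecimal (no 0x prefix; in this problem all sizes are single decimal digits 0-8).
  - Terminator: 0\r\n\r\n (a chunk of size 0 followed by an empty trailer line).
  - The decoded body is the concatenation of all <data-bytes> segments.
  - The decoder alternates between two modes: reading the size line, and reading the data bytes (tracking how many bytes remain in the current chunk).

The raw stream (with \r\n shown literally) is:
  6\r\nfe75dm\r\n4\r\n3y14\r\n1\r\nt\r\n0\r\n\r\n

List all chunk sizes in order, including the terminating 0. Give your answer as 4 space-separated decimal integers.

Chunk 1: stream[0..1]='6' size=0x6=6, data at stream[3..9]='fe75dm' -> body[0..6], body so far='fe75dm'
Chunk 2: stream[11..12]='4' size=0x4=4, data at stream[14..18]='3y14' -> body[6..10], body so far='fe75dm3y14'
Chunk 3: stream[20..21]='1' size=0x1=1, data at stream[23..24]='t' -> body[10..11], body so far='fe75dm3y14t'
Chunk 4: stream[26..27]='0' size=0 (terminator). Final body='fe75dm3y14t' (11 bytes)

Answer: 6 4 1 0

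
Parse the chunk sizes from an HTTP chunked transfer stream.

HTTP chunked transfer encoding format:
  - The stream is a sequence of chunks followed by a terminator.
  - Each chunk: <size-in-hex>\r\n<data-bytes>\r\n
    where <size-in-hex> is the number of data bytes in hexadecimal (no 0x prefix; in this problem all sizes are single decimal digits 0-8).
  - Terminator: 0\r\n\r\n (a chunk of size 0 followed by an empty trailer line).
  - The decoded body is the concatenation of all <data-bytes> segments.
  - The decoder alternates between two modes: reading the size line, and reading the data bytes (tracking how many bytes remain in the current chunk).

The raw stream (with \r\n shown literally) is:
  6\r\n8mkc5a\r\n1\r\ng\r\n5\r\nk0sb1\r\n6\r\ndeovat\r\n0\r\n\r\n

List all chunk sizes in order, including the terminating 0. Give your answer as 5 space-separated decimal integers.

Chunk 1: stream[0..1]='6' size=0x6=6, data at stream[3..9]='8mkc5a' -> body[0..6], body so far='8mkc5a'
Chunk 2: stream[11..12]='1' size=0x1=1, data at stream[14..15]='g' -> body[6..7], body so far='8mkc5ag'
Chunk 3: stream[17..18]='5' size=0x5=5, data at stream[20..25]='k0sb1' -> body[7..12], body so far='8mkc5agk0sb1'
Chunk 4: stream[27..28]='6' size=0x6=6, data at stream[30..36]='deovat' -> body[12..18], body so far='8mkc5agk0sb1deovat'
Chunk 5: stream[38..39]='0' size=0 (terminator). Final body='8mkc5agk0sb1deovat' (18 bytes)

Answer: 6 1 5 6 0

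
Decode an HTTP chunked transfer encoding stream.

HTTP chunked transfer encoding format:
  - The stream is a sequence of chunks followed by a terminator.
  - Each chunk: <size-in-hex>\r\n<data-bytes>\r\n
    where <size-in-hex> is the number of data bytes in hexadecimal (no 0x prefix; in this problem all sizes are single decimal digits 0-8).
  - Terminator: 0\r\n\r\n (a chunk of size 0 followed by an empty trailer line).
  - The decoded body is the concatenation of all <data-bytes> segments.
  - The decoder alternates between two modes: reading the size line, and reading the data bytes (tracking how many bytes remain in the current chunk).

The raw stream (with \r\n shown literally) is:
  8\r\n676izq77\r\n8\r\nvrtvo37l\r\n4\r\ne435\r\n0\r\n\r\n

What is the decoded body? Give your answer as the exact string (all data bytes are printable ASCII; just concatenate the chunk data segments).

Chunk 1: stream[0..1]='8' size=0x8=8, data at stream[3..11]='676izq77' -> body[0..8], body so far='676izq77'
Chunk 2: stream[13..14]='8' size=0x8=8, data at stream[16..24]='vrtvo37l' -> body[8..16], body so far='676izq77vrtvo37l'
Chunk 3: stream[26..27]='4' size=0x4=4, data at stream[29..33]='e435' -> body[16..20], body so far='676izq77vrtvo37le435'
Chunk 4: stream[35..36]='0' size=0 (terminator). Final body='676izq77vrtvo37le435' (20 bytes)

Answer: 676izq77vrtvo37le435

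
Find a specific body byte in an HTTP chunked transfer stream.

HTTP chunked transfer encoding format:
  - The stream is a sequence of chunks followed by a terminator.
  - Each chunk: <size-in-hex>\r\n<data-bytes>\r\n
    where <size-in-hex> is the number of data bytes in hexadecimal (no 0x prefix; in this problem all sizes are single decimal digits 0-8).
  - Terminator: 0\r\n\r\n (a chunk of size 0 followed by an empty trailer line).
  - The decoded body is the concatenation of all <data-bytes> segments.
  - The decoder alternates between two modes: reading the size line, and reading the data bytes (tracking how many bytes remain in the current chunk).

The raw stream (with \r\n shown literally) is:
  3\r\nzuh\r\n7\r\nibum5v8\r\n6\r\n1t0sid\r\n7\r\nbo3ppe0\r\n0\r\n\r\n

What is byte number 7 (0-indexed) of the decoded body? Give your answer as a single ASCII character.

Chunk 1: stream[0..1]='3' size=0x3=3, data at stream[3..6]='zuh' -> body[0..3], body so far='zuh'
Chunk 2: stream[8..9]='7' size=0x7=7, data at stream[11..18]='ibum5v8' -> body[3..10], body so far='zuhibum5v8'
Chunk 3: stream[20..21]='6' size=0x6=6, data at stream[23..29]='1t0sid' -> body[10..16], body so far='zuhibum5v81t0sid'
Chunk 4: stream[31..32]='7' size=0x7=7, data at stream[34..41]='bo3ppe0' -> body[16..23], body so far='zuhibum5v81t0sidbo3ppe0'
Chunk 5: stream[43..44]='0' size=0 (terminator). Final body='zuhibum5v81t0sidbo3ppe0' (23 bytes)
Body byte 7 = '5'

Answer: 5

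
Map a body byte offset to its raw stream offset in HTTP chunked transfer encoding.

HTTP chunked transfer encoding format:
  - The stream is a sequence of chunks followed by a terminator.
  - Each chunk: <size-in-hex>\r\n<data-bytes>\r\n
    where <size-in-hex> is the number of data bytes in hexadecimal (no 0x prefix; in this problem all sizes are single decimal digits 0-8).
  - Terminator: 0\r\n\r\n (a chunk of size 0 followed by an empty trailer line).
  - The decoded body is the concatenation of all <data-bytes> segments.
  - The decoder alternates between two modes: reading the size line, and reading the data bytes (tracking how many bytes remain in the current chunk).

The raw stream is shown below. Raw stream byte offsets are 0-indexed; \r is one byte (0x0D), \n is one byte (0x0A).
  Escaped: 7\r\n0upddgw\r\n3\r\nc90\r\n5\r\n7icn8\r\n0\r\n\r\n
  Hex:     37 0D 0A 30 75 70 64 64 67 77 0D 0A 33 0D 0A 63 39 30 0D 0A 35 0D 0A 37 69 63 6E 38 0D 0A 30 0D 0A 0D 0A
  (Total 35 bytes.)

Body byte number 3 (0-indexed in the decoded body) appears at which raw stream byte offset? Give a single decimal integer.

Answer: 6

Derivation:
Chunk 1: stream[0..1]='7' size=0x7=7, data at stream[3..10]='0upddgw' -> body[0..7], body so far='0upddgw'
Chunk 2: stream[12..13]='3' size=0x3=3, data at stream[15..18]='c90' -> body[7..10], body so far='0upddgwc90'
Chunk 3: stream[20..21]='5' size=0x5=5, data at stream[23..28]='7icn8' -> body[10..15], body so far='0upddgwc907icn8'
Chunk 4: stream[30..31]='0' size=0 (terminator). Final body='0upddgwc907icn8' (15 bytes)
Body byte 3 at stream offset 6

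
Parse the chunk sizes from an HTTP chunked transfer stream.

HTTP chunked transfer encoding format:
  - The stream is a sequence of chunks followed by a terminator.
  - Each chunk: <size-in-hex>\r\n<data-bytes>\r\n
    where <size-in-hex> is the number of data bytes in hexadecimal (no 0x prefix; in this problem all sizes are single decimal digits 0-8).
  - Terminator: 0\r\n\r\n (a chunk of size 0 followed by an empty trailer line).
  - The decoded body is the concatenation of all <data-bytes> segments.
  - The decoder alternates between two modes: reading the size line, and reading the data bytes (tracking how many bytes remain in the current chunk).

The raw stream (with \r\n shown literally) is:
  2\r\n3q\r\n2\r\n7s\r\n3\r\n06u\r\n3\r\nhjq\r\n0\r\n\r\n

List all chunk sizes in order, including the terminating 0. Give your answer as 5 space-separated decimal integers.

Answer: 2 2 3 3 0

Derivation:
Chunk 1: stream[0..1]='2' size=0x2=2, data at stream[3..5]='3q' -> body[0..2], body so far='3q'
Chunk 2: stream[7..8]='2' size=0x2=2, data at stream[10..12]='7s' -> body[2..4], body so far='3q7s'
Chunk 3: stream[14..15]='3' size=0x3=3, data at stream[17..20]='06u' -> body[4..7], body so far='3q7s06u'
Chunk 4: stream[22..23]='3' size=0x3=3, data at stream[25..28]='hjq' -> body[7..10], body so far='3q7s06uhjq'
Chunk 5: stream[30..31]='0' size=0 (terminator). Final body='3q7s06uhjq' (10 bytes)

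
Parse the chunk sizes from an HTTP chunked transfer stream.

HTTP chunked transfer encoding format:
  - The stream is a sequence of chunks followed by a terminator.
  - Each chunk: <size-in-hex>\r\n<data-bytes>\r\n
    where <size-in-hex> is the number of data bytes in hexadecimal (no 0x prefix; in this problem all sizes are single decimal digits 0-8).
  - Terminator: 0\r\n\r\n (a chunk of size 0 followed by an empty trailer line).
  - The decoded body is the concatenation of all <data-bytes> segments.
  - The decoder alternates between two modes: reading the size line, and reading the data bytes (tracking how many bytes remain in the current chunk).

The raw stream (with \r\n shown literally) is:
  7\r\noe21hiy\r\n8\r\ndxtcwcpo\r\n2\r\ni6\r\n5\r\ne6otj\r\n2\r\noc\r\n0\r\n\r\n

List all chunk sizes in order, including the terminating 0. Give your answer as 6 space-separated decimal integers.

Chunk 1: stream[0..1]='7' size=0x7=7, data at stream[3..10]='oe21hiy' -> body[0..7], body so far='oe21hiy'
Chunk 2: stream[12..13]='8' size=0x8=8, data at stream[15..23]='dxtcwcpo' -> body[7..15], body so far='oe21hiydxtcwcpo'
Chunk 3: stream[25..26]='2' size=0x2=2, data at stream[28..30]='i6' -> body[15..17], body so far='oe21hiydxtcwcpoi6'
Chunk 4: stream[32..33]='5' size=0x5=5, data at stream[35..40]='e6otj' -> body[17..22], body so far='oe21hiydxtcwcpoi6e6otj'
Chunk 5: stream[42..43]='2' size=0x2=2, data at stream[45..47]='oc' -> body[22..24], body so far='oe21hiydxtcwcpoi6e6otjoc'
Chunk 6: stream[49..50]='0' size=0 (terminator). Final body='oe21hiydxtcwcpoi6e6otjoc' (24 bytes)

Answer: 7 8 2 5 2 0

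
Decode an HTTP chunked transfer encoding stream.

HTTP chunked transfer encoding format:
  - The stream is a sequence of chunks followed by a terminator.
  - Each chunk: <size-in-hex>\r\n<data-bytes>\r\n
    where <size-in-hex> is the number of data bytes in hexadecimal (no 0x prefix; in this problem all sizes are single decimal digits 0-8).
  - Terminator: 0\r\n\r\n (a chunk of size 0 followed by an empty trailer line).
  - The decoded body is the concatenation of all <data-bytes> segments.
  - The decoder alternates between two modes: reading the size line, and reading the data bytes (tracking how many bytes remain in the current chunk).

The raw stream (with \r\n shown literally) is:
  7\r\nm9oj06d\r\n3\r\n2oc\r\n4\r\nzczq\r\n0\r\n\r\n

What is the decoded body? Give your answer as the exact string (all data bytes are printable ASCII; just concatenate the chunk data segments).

Answer: m9oj06d2oczczq

Derivation:
Chunk 1: stream[0..1]='7' size=0x7=7, data at stream[3..10]='m9oj06d' -> body[0..7], body so far='m9oj06d'
Chunk 2: stream[12..13]='3' size=0x3=3, data at stream[15..18]='2oc' -> body[7..10], body so far='m9oj06d2oc'
Chunk 3: stream[20..21]='4' size=0x4=4, data at stream[23..27]='zczq' -> body[10..14], body so far='m9oj06d2oczczq'
Chunk 4: stream[29..30]='0' size=0 (terminator). Final body='m9oj06d2oczczq' (14 bytes)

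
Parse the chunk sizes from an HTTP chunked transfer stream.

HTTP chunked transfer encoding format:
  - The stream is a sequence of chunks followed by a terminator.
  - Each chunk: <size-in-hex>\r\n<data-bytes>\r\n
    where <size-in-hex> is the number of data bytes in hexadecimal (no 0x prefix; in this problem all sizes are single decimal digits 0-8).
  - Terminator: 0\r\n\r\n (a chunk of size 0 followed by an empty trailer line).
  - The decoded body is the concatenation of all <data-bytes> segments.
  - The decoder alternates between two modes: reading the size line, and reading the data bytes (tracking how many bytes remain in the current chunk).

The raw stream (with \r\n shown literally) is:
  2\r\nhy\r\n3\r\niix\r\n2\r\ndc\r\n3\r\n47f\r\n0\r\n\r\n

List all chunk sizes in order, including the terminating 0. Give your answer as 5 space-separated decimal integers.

Chunk 1: stream[0..1]='2' size=0x2=2, data at stream[3..5]='hy' -> body[0..2], body so far='hy'
Chunk 2: stream[7..8]='3' size=0x3=3, data at stream[10..13]='iix' -> body[2..5], body so far='hyiix'
Chunk 3: stream[15..16]='2' size=0x2=2, data at stream[18..20]='dc' -> body[5..7], body so far='hyiixdc'
Chunk 4: stream[22..23]='3' size=0x3=3, data at stream[25..28]='47f' -> body[7..10], body so far='hyiixdc47f'
Chunk 5: stream[30..31]='0' size=0 (terminator). Final body='hyiixdc47f' (10 bytes)

Answer: 2 3 2 3 0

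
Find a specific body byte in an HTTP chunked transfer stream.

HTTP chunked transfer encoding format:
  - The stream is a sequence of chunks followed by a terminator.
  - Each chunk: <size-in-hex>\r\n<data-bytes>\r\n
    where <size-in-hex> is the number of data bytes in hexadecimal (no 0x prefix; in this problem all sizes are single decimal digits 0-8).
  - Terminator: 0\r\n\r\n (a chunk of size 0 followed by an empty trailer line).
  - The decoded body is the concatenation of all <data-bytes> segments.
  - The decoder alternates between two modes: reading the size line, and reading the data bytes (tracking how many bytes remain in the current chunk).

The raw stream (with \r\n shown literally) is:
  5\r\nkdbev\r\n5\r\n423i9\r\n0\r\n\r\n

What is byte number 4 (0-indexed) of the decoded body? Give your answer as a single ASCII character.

Chunk 1: stream[0..1]='5' size=0x5=5, data at stream[3..8]='kdbev' -> body[0..5], body so far='kdbev'
Chunk 2: stream[10..11]='5' size=0x5=5, data at stream[13..18]='423i9' -> body[5..10], body so far='kdbev423i9'
Chunk 3: stream[20..21]='0' size=0 (terminator). Final body='kdbev423i9' (10 bytes)
Body byte 4 = 'v'

Answer: v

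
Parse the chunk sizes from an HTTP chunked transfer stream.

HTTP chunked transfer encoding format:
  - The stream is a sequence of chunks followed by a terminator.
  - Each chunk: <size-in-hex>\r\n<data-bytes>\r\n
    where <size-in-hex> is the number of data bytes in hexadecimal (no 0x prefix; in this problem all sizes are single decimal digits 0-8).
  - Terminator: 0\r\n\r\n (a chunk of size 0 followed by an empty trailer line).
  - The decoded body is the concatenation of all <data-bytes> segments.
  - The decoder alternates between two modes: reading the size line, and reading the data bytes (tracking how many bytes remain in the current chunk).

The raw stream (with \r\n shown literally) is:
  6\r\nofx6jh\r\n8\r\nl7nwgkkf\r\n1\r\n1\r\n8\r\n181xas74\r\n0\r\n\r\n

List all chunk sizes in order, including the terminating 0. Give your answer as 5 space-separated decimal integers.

Answer: 6 8 1 8 0

Derivation:
Chunk 1: stream[0..1]='6' size=0x6=6, data at stream[3..9]='ofx6jh' -> body[0..6], body so far='ofx6jh'
Chunk 2: stream[11..12]='8' size=0x8=8, data at stream[14..22]='l7nwgkkf' -> body[6..14], body so far='ofx6jhl7nwgkkf'
Chunk 3: stream[24..25]='1' size=0x1=1, data at stream[27..28]='1' -> body[14..15], body so far='ofx6jhl7nwgkkf1'
Chunk 4: stream[30..31]='8' size=0x8=8, data at stream[33..41]='181xas74' -> body[15..23], body so far='ofx6jhl7nwgkkf1181xas74'
Chunk 5: stream[43..44]='0' size=0 (terminator). Final body='ofx6jhl7nwgkkf1181xas74' (23 bytes)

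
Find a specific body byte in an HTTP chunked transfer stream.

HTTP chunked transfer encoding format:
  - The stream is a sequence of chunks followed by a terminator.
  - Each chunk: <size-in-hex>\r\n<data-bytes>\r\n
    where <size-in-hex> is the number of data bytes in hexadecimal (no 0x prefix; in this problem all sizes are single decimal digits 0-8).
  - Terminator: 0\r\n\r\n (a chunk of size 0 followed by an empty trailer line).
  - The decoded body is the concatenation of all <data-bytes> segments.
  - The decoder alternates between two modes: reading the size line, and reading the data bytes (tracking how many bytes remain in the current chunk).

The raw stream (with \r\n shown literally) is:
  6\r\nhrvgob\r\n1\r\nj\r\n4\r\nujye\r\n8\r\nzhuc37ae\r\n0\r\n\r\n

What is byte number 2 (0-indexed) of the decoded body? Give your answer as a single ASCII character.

Answer: v

Derivation:
Chunk 1: stream[0..1]='6' size=0x6=6, data at stream[3..9]='hrvgob' -> body[0..6], body so far='hrvgob'
Chunk 2: stream[11..12]='1' size=0x1=1, data at stream[14..15]='j' -> body[6..7], body so far='hrvgobj'
Chunk 3: stream[17..18]='4' size=0x4=4, data at stream[20..24]='ujye' -> body[7..11], body so far='hrvgobjujye'
Chunk 4: stream[26..27]='8' size=0x8=8, data at stream[29..37]='zhuc37ae' -> body[11..19], body so far='hrvgobjujyezhuc37ae'
Chunk 5: stream[39..40]='0' size=0 (terminator). Final body='hrvgobjujyezhuc37ae' (19 bytes)
Body byte 2 = 'v'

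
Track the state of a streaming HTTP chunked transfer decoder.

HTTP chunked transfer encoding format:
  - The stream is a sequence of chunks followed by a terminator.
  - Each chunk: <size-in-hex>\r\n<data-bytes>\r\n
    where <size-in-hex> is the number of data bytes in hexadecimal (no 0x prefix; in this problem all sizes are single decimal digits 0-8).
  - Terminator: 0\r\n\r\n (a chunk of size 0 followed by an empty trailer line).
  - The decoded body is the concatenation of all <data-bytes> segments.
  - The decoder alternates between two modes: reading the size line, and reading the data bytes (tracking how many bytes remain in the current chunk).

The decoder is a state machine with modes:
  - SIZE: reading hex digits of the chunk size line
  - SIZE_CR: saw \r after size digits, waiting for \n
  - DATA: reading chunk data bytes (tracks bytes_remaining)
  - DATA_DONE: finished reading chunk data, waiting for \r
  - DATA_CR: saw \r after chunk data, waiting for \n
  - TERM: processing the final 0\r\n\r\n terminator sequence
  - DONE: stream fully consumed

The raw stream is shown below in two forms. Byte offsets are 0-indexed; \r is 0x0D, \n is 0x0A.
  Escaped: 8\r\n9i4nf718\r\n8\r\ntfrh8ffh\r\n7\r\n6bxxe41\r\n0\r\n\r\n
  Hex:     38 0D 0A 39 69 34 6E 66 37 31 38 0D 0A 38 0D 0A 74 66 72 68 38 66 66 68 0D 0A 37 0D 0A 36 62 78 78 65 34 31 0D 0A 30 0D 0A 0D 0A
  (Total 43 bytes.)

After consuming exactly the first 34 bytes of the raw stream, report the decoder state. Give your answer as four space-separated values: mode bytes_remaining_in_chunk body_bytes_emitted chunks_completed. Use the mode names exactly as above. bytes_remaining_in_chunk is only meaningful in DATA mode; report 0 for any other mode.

Answer: DATA 2 21 2

Derivation:
Byte 0 = '8': mode=SIZE remaining=0 emitted=0 chunks_done=0
Byte 1 = 0x0D: mode=SIZE_CR remaining=0 emitted=0 chunks_done=0
Byte 2 = 0x0A: mode=DATA remaining=8 emitted=0 chunks_done=0
Byte 3 = '9': mode=DATA remaining=7 emitted=1 chunks_done=0
Byte 4 = 'i': mode=DATA remaining=6 emitted=2 chunks_done=0
Byte 5 = '4': mode=DATA remaining=5 emitted=3 chunks_done=0
Byte 6 = 'n': mode=DATA remaining=4 emitted=4 chunks_done=0
Byte 7 = 'f': mode=DATA remaining=3 emitted=5 chunks_done=0
Byte 8 = '7': mode=DATA remaining=2 emitted=6 chunks_done=0
Byte 9 = '1': mode=DATA remaining=1 emitted=7 chunks_done=0
Byte 10 = '8': mode=DATA_DONE remaining=0 emitted=8 chunks_done=0
Byte 11 = 0x0D: mode=DATA_CR remaining=0 emitted=8 chunks_done=0
Byte 12 = 0x0A: mode=SIZE remaining=0 emitted=8 chunks_done=1
Byte 13 = '8': mode=SIZE remaining=0 emitted=8 chunks_done=1
Byte 14 = 0x0D: mode=SIZE_CR remaining=0 emitted=8 chunks_done=1
Byte 15 = 0x0A: mode=DATA remaining=8 emitted=8 chunks_done=1
Byte 16 = 't': mode=DATA remaining=7 emitted=9 chunks_done=1
Byte 17 = 'f': mode=DATA remaining=6 emitted=10 chunks_done=1
Byte 18 = 'r': mode=DATA remaining=5 emitted=11 chunks_done=1
Byte 19 = 'h': mode=DATA remaining=4 emitted=12 chunks_done=1
Byte 20 = '8': mode=DATA remaining=3 emitted=13 chunks_done=1
Byte 21 = 'f': mode=DATA remaining=2 emitted=14 chunks_done=1
Byte 22 = 'f': mode=DATA remaining=1 emitted=15 chunks_done=1
Byte 23 = 'h': mode=DATA_DONE remaining=0 emitted=16 chunks_done=1
Byte 24 = 0x0D: mode=DATA_CR remaining=0 emitted=16 chunks_done=1
Byte 25 = 0x0A: mode=SIZE remaining=0 emitted=16 chunks_done=2
Byte 26 = '7': mode=SIZE remaining=0 emitted=16 chunks_done=2
Byte 27 = 0x0D: mode=SIZE_CR remaining=0 emitted=16 chunks_done=2
Byte 28 = 0x0A: mode=DATA remaining=7 emitted=16 chunks_done=2
Byte 29 = '6': mode=DATA remaining=6 emitted=17 chunks_done=2
Byte 30 = 'b': mode=DATA remaining=5 emitted=18 chunks_done=2
Byte 31 = 'x': mode=DATA remaining=4 emitted=19 chunks_done=2
Byte 32 = 'x': mode=DATA remaining=3 emitted=20 chunks_done=2
Byte 33 = 'e': mode=DATA remaining=2 emitted=21 chunks_done=2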